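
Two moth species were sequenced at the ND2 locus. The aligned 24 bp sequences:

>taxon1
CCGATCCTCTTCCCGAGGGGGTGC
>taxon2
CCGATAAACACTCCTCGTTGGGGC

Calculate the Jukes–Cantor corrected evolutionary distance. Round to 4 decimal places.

The sequences differ at 11 of 24 sites, so p = 11/24 ≈ 0.458333.
d = −(3/4) ln(1 − 4p/3) = −0.75 ln(1 − 0.611111) = −0.75 ln(0.388889)
  = −0.75 × (-0.944461) = 0.708346 substitutions/site.

0.7083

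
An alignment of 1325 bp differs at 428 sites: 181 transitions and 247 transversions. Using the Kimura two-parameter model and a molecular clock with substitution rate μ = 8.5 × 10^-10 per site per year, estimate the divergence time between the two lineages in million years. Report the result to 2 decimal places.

249.63

P = 181/1325 ≈ 0.136604 and Q = 247/1325 ≈ 0.186415.
Under the Kimura two-parameter model, d = −½ ln(1 − 2P − Q) − ¼ ln(1 − 2Q).
1 − 2P − Q = 0.540377, giving −½ ln(0.540377) = 0.307744.
1 − 2Q = 0.62717, giving −¼ ln(0.62717) = 0.116634.
d = 0.307744 + 0.116634 = 0.424378.
Under a molecular clock d = 2μt, so t = d/(2μ) = 0.424378 / (2 × 8.5 × 10^-10) = 249.63 million years.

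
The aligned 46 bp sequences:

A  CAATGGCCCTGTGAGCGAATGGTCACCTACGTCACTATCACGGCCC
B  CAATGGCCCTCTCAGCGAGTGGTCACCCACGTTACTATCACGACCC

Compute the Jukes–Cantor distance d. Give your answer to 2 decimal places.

0.14

The sequences differ at 6 of 46 sites (11, 13, 19, 28, 33, 43), so p = 6/46 ≈ 0.130435.
d = −(3/4) ln(1 − 4p/3) = −0.75 ln(1 − 0.173913) = −0.75 ln(0.826087)
  = −0.75 × (-0.191055) = 0.143291 substitutions/site.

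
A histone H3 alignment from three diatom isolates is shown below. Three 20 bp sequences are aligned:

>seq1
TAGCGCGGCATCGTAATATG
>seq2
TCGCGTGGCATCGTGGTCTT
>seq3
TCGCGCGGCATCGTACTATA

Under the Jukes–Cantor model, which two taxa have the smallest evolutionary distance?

seq1 and seq3

seq1–seq2: 6/20 differ, p = 0.300, d = 0.383.
seq1–seq3: 3/20 differ, p = 0.150, d = 0.167.
seq2–seq3: 5/20 differ, p = 0.250, d = 0.304.
The smallest distance is between seq1 and seq3.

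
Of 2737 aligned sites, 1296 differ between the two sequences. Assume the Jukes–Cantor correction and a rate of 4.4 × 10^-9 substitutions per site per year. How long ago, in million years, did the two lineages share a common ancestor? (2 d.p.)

85.05

p = 1296/2737 ≈ 0.473511.
d = −(3/4) ln(1 − 4p/3) = −0.75 ln(1 − 0.631348) = −0.75 ln(0.368652)
  = −0.75 × (-0.997902) = 0.748427 substitutions/site.
Under a molecular clock d = 2μt, so t = d/(2μ) = 0.748427 / (2 × 4.4 × 10^-9) = 85.05 million years.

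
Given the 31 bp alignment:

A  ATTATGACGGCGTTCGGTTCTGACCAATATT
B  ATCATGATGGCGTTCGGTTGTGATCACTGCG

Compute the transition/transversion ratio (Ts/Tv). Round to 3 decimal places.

1.667

Transitions are A↔G and C↔T; transversions are all other mismatches.
Transitions: 5. Transversions: 3.
R = 5/3 = 1.666666… ≈ 1.667 (to 3 d.p.).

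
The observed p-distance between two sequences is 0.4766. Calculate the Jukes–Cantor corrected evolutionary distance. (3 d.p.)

d = −(3/4) ln(1 − 4p/3) = −0.75 ln(1 − 0.635467) = −0.75 ln(0.364533)
  = −0.75 × (-1.009138) = 0.756854 substitutions/site.

0.757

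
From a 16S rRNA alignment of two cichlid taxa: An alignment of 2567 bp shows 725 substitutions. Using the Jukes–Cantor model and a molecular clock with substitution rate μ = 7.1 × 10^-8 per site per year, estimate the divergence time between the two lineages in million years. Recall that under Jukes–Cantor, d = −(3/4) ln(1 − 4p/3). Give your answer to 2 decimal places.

2.50

p = 725/2567 ≈ 0.282431.
d = −(3/4) ln(1 − 4p/3) = −0.75 ln(1 − 0.376575) = −0.75 ln(0.623425)
  = −0.75 × (-0.472527) = 0.354395 substitutions/site.
Under a molecular clock d = 2μt, so t = d/(2μ) = 0.354395 / (2 × 7.1 × 10^-8) = 2.50 million years.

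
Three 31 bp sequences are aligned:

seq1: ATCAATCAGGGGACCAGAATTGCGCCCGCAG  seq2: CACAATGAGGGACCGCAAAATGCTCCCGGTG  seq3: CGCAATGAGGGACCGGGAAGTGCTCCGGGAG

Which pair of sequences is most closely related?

seq2 and seq3

seq1–seq2: 12/31 differ, p = 0.387, d = 0.544.
seq1–seq3: 11/31 differ, p = 0.355, d = 0.481.
seq2–seq3: 6/31 differ, p = 0.194, d = 0.224.
The smallest distance is between seq2 and seq3.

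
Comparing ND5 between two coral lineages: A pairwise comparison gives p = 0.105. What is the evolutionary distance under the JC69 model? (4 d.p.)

0.1131

d = −(3/4) ln(1 − 4p/3) = −0.75 ln(1 − 0.14) = −0.75 ln(0.86)
  = −0.75 × (-0.150823) = 0.113117 substitutions/site.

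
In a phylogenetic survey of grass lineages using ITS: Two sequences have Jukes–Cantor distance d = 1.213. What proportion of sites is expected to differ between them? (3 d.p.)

p = (3/4)(1 − e^(−4d/3)) = 0.75 × (1 − e^(-1.617333)) = 0.75 × (1 − 0.198427) = 0.601180.

0.601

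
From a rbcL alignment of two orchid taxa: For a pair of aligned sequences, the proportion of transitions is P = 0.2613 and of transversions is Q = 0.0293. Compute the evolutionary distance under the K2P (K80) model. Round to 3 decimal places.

0.416

Under the Kimura two-parameter model, d = −½ ln(1 − 2P − Q) − ¼ ln(1 − 2Q).
1 − 2P − Q = 0.4481, giving −½ ln(0.4481) = 0.401369.
1 − 2Q = 0.9414, giving −¼ ln(0.9414) = 0.015097.
d = 0.401369 + 0.015097 = 0.416466.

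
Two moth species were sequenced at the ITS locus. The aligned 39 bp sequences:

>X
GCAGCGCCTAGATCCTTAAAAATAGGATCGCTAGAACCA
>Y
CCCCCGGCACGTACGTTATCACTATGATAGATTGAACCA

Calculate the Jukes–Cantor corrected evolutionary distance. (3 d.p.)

0.594

The sequences differ at 16 of 39 sites, so p = 16/39 ≈ 0.410256.
d = −(3/4) ln(1 − 4p/3) = −0.75 ln(1 − 0.547008) = −0.75 ln(0.452992)
  = −0.75 × (-0.791881) = 0.593911 substitutions/site.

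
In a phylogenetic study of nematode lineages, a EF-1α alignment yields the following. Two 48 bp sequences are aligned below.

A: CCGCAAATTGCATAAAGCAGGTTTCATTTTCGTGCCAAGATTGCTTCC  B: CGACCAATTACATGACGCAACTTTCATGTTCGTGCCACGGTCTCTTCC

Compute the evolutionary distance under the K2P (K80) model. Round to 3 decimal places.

0.338

Of 48 sites, 6 differences are transitions and 7 are transversions, so P = 6/48 = 0.125 and Q = 7/48 ≈ 0.145833.
Under the Kimura two-parameter model, d = −½ ln(1 − 2P − Q) − ¼ ln(1 − 2Q).
1 − 2P − Q = 0.604167, giving −½ ln(0.604167) = 0.251952.
1 − 2Q = 0.708334, giving −¼ ln(0.708334) = 0.086210.
d = 0.251952 + 0.086210 = 0.338162.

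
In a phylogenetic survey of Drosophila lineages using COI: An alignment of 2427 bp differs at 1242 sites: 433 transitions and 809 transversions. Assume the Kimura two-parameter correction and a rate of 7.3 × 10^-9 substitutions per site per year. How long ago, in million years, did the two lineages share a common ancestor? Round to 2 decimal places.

P = 433/2427 ≈ 0.17841 and Q = 809/2427 ≈ 0.333333.
Under the Kimura two-parameter model, d = −½ ln(1 − 2P − Q) − ¼ ln(1 − 2Q).
1 − 2P − Q = 0.309847, giving −½ ln(0.309847) = 0.585838.
1 − 2Q = 0.333334, giving −¼ ln(0.333334) = 0.274653.
d = 0.585838 + 0.274653 = 0.860491.
Under a molecular clock d = 2μt, so t = d/(2μ) = 0.860491 / (2 × 7.3 × 10^-9) = 58.94 million years.

58.94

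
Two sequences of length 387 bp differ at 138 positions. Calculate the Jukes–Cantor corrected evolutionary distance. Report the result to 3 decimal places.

0.484

p = 138/387 ≈ 0.356589.
d = −(3/4) ln(1 − 4p/3) = −0.75 ln(1 − 0.475452) = −0.75 ln(0.524548)
  = −0.75 × (-0.645218) = 0.483914 substitutions/site.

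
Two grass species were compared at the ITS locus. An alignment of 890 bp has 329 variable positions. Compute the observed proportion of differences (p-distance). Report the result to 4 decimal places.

p = 329/890 = 0.369662… ≈ 0.3697 (to 4 d.p.).

0.3697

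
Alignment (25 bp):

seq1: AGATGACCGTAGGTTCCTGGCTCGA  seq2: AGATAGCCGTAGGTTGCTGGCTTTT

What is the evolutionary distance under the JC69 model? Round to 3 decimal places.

0.289

The sequences differ at 6 of 25 sites (5, 6, 16, 23, 24, 25), so p = 6/25 = 0.24.
d = −(3/4) ln(1 − 4p/3) = −0.75 ln(1 − 0.32) = −0.75 ln(0.68)
  = −0.75 × (-0.385662) = 0.289247 substitutions/site.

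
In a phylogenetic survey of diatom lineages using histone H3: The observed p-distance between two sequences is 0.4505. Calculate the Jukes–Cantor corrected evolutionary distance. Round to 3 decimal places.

d = −(3/4) ln(1 − 4p/3) = −0.75 ln(1 − 0.600667) = −0.75 ln(0.399333)
  = −0.75 × (-0.917960) = 0.688470 substitutions/site.

0.688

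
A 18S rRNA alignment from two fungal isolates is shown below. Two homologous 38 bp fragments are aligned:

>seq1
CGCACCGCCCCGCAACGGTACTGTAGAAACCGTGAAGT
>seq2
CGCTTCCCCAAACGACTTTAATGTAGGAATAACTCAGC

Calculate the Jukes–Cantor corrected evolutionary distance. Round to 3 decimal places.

0.749

The sequences differ at 18 of 38 sites, so p = 18/38 ≈ 0.473684.
d = −(3/4) ln(1 − 4p/3) = −0.75 ln(1 − 0.631579) = −0.75 ln(0.368421)
  = −0.75 × (-0.998529) = 0.748897 substitutions/site.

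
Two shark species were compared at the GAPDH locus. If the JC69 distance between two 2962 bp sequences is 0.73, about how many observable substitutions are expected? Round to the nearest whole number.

1382

Invert JC69: p = (3/4)(1 − e^(−4d/3)) = 0.75 × (1 − e^(-0.973333)) = 0.75 × (1 − 0.377822) = 0.466634.
Expected differing sites = pL ≈ 0.466634 × 2962 = 1382.169908 ≈ 1382.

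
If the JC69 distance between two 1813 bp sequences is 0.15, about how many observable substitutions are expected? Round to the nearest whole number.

246

Invert JC69: p = (3/4)(1 − e^(−4d/3)) = 0.75 × (1 − e^(-0.2)) = 0.75 × (1 − 0.818731) = 0.135952.
Expected differing sites = pL ≈ 0.135952 × 1813 = 246.480976 ≈ 246.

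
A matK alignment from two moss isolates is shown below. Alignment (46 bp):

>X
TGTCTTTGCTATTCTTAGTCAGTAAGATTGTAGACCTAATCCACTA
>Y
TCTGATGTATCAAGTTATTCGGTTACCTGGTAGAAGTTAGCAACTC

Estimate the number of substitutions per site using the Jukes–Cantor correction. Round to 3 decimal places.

0.761

The sequences differ at 22 of 46 sites, so p = 22/46 ≈ 0.478261.
d = −(3/4) ln(1 − 4p/3) = −0.75 ln(1 − 0.637681) = −0.75 ln(0.362319)
  = −0.75 × (-1.015230) = 0.761423 substitutions/site.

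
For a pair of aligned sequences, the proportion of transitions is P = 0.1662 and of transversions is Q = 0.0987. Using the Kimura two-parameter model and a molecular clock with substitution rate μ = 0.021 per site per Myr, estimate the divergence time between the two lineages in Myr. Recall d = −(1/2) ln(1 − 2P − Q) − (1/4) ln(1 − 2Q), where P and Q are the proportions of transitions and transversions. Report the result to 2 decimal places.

Under the Kimura two-parameter model, d = −½ ln(1 − 2P − Q) − ¼ ln(1 − 2Q).
1 − 2P − Q = 0.5689, giving −½ ln(0.5689) = 0.282025.
1 − 2Q = 0.8026, giving −¼ ln(0.8026) = 0.054975.
d = 0.282025 + 0.054975 = 0.337000.
Under a molecular clock d = 2μt, so t = d/(2μ) = 0.337000 / (2 × 0.021) = 8.02 Myr.

8.02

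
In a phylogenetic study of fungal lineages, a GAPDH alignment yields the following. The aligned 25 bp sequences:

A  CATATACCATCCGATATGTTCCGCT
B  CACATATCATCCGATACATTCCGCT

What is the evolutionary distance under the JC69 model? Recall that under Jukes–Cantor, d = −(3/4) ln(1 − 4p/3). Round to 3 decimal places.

The sequences differ at 4 of 25 sites (3, 7, 17, 18), so p = 4/25 = 0.16.
d = −(3/4) ln(1 − 4p/3) = −0.75 ln(1 − 0.213333) = −0.75 ln(0.786667)
  = −0.75 × (-0.239950) = 0.179963 substitutions/site.

0.180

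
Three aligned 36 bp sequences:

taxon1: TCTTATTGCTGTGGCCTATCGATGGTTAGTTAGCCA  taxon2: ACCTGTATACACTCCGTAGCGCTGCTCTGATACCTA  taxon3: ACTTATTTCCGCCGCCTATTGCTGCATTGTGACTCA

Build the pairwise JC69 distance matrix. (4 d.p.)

d(taxon1,taxon2) = 1.0124, d(taxon1,taxon3) = 0.4926, d(taxon2,taxon3) = 0.6735

taxon1–taxon2: 20/36 sites differ → p ≈ 0.555556, d = −0.75 ln(1 − 0.740741) = 1.012446 ≈ 1.0124.
taxon1–taxon3: 13/36 sites differ → p ≈ 0.361111, d = −0.75 ln(1 − 0.481481) = 0.492584 ≈ 0.4926.
taxon2–taxon3: 16/36 sites differ → p ≈ 0.444444, d = −0.75 ln(1 − 0.592592) = 0.673455 ≈ 0.6735.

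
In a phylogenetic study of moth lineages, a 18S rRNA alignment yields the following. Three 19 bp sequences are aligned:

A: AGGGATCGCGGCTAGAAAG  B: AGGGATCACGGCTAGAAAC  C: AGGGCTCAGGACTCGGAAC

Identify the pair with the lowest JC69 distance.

A–B: 2/19 differ, p = 0.105, d = 0.113.
A–C: 7/19 differ, p = 0.368, d = 0.507.
B–C: 5/19 differ, p = 0.263, d = 0.324.
The smallest distance is between A and B.

A and B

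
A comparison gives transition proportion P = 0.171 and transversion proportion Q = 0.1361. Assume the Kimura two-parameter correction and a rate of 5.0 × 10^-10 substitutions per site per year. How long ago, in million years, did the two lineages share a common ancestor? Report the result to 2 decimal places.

404.57

Under the Kimura two-parameter model, d = −½ ln(1 − 2P − Q) − ¼ ln(1 − 2Q).
1 − 2P − Q = 0.5219, giving −½ ln(0.5219) = 0.325140.
1 − 2Q = 0.7278, giving −¼ ln(0.7278) = 0.079432.
d = 0.325140 + 0.079432 = 0.404572.
Under a molecular clock d = 2μt, so t = d/(2μ) = 0.404572 / (2 × 5.0 × 10^-10) = 404.57 million years.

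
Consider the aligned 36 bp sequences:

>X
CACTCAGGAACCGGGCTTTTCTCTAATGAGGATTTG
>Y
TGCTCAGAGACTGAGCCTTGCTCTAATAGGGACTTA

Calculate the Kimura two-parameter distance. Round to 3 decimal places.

Of 36 sites, 11 differences are transitions and 1 are transversions, so P = 11/36 ≈ 0.305556 and Q = 1/36 ≈ 0.027778.
Under the Kimura two-parameter model, d = −½ ln(1 − 2P − Q) − ¼ ln(1 − 2Q).
1 − 2P − Q = 0.36111, giving −½ ln(0.36111) = 0.509286.
1 − 2Q = 0.944444, giving −¼ ln(0.944444) = 0.014290.
d = 0.509286 + 0.014290 = 0.523576.

0.524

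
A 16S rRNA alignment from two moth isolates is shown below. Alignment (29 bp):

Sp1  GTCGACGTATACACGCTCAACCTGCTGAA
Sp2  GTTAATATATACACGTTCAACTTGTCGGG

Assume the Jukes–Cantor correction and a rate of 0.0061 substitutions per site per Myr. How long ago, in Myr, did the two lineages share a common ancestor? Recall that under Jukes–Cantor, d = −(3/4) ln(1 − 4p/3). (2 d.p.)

37.85

The sequences differ at 10 of 29 sites (3, 4, 6, 7, 16, 22, 25, 26, 28, 29), so p = 10/29 ≈ 0.344828.
d = −(3/4) ln(1 − 4p/3) = −0.75 ln(1 − 0.459771) = −0.75 ln(0.540229)
  = −0.75 × (-0.615762) = 0.461822 substitutions/site.
Under a molecular clock d = 2μt, so t = d/(2μ) = 0.461822 / (2 × 0.0061) = 37.85 Myr.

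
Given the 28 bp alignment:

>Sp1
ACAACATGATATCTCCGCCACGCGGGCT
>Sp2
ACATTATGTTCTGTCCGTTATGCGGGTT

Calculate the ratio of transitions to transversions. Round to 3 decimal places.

1.250

Transitions are A↔G and C↔T; transversions are all other mismatches.
Transitions: 5. Transversions: 4.
R = 5/4 = 1.250.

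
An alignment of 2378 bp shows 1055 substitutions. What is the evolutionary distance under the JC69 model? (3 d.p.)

0.672

p = 1055/2378 ≈ 0.44365.
d = −(3/4) ln(1 − 4p/3) = −0.75 ln(1 − 0.591533) = −0.75 ln(0.408467)
  = −0.75 × (-0.895344) = 0.671508 substitutions/site.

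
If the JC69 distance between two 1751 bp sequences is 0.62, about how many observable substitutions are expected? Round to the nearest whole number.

Invert JC69: p = (3/4)(1 − e^(−4d/3)) = 0.75 × (1 − e^(-0.826667)) = 0.75 × (1 − 0.437505) = 0.421871.
Expected differing sites = pL ≈ 0.421871 × 1751 = 738.696121 ≈ 739.

739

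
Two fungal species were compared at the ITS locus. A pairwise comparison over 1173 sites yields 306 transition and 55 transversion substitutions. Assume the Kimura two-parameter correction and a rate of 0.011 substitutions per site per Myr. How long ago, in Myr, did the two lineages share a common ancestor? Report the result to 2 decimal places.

P = 306/1173 ≈ 0.26087 and Q = 55/1173 ≈ 0.046888.
Under the Kimura two-parameter model, d = −½ ln(1 − 2P − Q) − ¼ ln(1 − 2Q).
1 − 2P − Q = 0.431372, giving −½ ln(0.431372) = 0.420392.
1 − 2Q = 0.906224, giving −¼ ln(0.906224) = 0.024617.
d = 0.420392 + 0.024617 = 0.445009.
Under a molecular clock d = 2μt, so t = d/(2μ) = 0.445009 / (2 × 0.011) = 20.23 Myr.

20.23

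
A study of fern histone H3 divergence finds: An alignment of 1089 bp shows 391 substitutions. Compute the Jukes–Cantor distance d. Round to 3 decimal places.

0.489

p = 391/1089 ≈ 0.359045.
d = −(3/4) ln(1 − 4p/3) = −0.75 ln(1 − 0.478727) = −0.75 ln(0.521273)
  = −0.75 × (-0.651481) = 0.488611 substitutions/site.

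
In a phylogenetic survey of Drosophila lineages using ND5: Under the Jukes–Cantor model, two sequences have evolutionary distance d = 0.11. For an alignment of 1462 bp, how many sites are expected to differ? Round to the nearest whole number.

150

Invert JC69: p = (3/4)(1 − e^(−4d/3)) = 0.75 × (1 − e^(-0.146667)) = 0.75 × (1 − 0.863582) = 0.102314.
Expected differing sites = pL ≈ 0.102314 × 1462 = 149.583068 ≈ 150.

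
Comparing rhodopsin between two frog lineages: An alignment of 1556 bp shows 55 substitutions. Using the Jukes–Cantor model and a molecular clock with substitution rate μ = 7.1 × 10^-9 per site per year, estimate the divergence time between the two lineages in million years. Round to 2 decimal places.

p = 55/1556 ≈ 0.035347.
d = −(3/4) ln(1 − 4p/3) = −0.75 ln(1 − 0.047129) = −0.75 ln(0.952871)
  = −0.75 × (-0.048276) = 0.036207 substitutions/site.
Under a molecular clock d = 2μt, so t = d/(2μ) = 0.036207 / (2 × 7.1 × 10^-9) = 2.55 million years.

2.55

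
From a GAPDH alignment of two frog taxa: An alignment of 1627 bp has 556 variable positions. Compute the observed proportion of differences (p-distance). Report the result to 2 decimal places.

p = 556/1627 = 0.341733… ≈ 0.34 (to 2 d.p.).

0.34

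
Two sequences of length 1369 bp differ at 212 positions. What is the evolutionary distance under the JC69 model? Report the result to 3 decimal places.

0.173

p = 212/1369 ≈ 0.154858.
d = −(3/4) ln(1 − 4p/3) = −0.75 ln(1 − 0.206477) = −0.75 ln(0.793523)
  = −0.75 × (-0.231273) = 0.173455 substitutions/site.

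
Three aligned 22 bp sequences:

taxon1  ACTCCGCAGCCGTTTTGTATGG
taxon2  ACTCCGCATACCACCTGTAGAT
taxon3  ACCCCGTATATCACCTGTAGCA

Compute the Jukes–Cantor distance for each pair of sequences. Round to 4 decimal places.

taxon1–taxon2: 9/22 sites differ → p ≈ 0.409091, d = −0.75 ln(1 − 0.545455) = 0.591344 ≈ 0.5913.
taxon1–taxon3: 12/22 sites differ → p ≈ 0.545455, d = −0.75 ln(1 − 0.727273) = 0.974463 ≈ 0.9745.
taxon2–taxon3: 5/22 sites differ → p ≈ 0.227273, d = −0.75 ln(1 − 0.303031) = 0.270761 ≈ 0.2708.

d(taxon1,taxon2) = 0.5913, d(taxon1,taxon3) = 0.9745, d(taxon2,taxon3) = 0.2708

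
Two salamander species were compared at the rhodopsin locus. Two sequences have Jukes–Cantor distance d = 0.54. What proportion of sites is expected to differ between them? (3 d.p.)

0.385

p = (3/4)(1 − e^(−4d/3)) = 0.75 × (1 − e^(-0.72)) = 0.75 × (1 − 0.486752) = 0.384936.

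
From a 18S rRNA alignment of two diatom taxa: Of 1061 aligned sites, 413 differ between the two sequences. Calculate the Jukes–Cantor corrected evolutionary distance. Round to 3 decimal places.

p = 413/1061 ≈ 0.389255.
d = −(3/4) ln(1 − 4p/3) = −0.75 ln(1 − 0.519007) = −0.75 ln(0.480993)
  = −0.75 × (-0.731903) = 0.548927 substitutions/site.

0.549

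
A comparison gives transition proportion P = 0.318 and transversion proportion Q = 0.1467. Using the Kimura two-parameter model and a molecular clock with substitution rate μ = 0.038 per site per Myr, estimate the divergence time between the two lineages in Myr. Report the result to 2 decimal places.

Under the Kimura two-parameter model, d = −½ ln(1 − 2P − Q) − ¼ ln(1 − 2Q).
1 − 2P − Q = 0.2173, giving −½ ln(0.2173) = 0.763238.
1 − 2Q = 0.7066, giving −¼ ln(0.7066) = 0.086823.
d = 0.763238 + 0.086823 = 0.850061.
Under a molecular clock d = 2μt, so t = d/(2μ) = 0.850061 / (2 × 0.038) = 11.19 Myr.

11.19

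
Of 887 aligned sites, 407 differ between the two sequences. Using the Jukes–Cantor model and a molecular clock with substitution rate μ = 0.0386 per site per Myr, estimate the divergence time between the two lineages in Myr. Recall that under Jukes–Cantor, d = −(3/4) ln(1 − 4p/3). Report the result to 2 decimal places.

p = 407/887 ≈ 0.45885.
d = −(3/4) ln(1 − 4p/3) = −0.75 ln(1 − 0.6118) = −0.75 ln(0.3882)
  = −0.75 × (-0.946235) = 0.709676 substitutions/site.
Under a molecular clock d = 2μt, so t = d/(2μ) = 0.709676 / (2 × 0.0386) = 9.19 Myr.

9.19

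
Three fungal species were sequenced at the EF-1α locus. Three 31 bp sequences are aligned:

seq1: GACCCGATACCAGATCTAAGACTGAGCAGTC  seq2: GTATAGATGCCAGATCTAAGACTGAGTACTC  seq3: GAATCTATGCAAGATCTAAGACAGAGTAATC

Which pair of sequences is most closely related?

seq2 and seq3

seq1–seq2: 7/31 differ, p = 0.226, d = 0.269.
seq1–seq3: 8/31 differ, p = 0.258, d = 0.316.
seq2–seq3: 6/31 differ, p = 0.194, d = 0.224.
The smallest distance is between seq2 and seq3.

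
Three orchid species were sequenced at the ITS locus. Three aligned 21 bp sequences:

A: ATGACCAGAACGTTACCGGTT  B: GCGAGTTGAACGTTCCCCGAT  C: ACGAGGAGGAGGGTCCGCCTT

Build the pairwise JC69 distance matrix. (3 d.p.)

A–B: 8/21 sites differ → p ≈ 0.380952, d = −0.75 ln(1 − 0.507936) = 0.531860 ≈ 0.532.
A–C: 10/21 sites differ → p ≈ 0.47619, d = −0.75 ln(1 − 0.63492) = 0.755729 ≈ 0.756.
B–C: 9/21 sites differ → p ≈ 0.428571, d = −0.75 ln(1 − 0.571428) = 0.635472 ≈ 0.635.

d(A,B) = 0.532, d(A,C) = 0.756, d(B,C) = 0.635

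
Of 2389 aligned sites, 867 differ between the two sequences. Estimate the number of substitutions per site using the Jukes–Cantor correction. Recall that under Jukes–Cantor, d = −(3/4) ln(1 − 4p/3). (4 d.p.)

p = 867/2389 ≈ 0.362913.
d = −(3/4) ln(1 − 4p/3) = −0.75 ln(1 − 0.483884) = −0.75 ln(0.516116)
  = −0.75 × (-0.661424) = 0.496068 substitutions/site.

0.4961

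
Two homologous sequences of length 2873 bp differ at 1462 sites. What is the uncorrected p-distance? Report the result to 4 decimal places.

0.5089

p = 1462/2873 = 0.508875… ≈ 0.5089 (to 4 d.p.).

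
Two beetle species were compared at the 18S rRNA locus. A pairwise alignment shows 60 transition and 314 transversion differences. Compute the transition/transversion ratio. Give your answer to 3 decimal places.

0.191

R = 60/314 = 0.191082… ≈ 0.191 (to 3 d.p.).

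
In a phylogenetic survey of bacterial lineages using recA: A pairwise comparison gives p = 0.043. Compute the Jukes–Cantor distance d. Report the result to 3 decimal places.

0.044

d = −(3/4) ln(1 − 4p/3) = −0.75 ln(1 − 0.057333) = −0.75 ln(0.942667)
  = −0.75 × (-0.059042) = 0.044282 substitutions/site.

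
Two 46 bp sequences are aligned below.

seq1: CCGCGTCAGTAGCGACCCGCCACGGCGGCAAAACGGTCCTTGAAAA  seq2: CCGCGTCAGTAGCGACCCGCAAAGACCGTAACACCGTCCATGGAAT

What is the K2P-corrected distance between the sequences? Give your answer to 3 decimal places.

0.257

Of 46 sites, 3 differences are transitions and 7 are transversions, so P = 3/46 ≈ 0.065217 and Q = 7/46 ≈ 0.152174.
Under the Kimura two-parameter model, d = −½ ln(1 − 2P − Q) − ¼ ln(1 − 2Q).
1 − 2P − Q = 0.717392, giving −½ ln(0.717392) = 0.166066.
1 − 2Q = 0.695652, giving −¼ ln(0.695652) = 0.090726.
d = 0.166066 + 0.090726 = 0.256792.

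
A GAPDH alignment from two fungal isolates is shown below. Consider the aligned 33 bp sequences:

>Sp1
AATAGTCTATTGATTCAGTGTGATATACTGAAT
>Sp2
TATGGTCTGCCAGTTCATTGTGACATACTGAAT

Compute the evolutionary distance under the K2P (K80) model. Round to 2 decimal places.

Of 33 sites, 7 differences are transitions and 2 are transversions, so P = 7/33 ≈ 0.212121 and Q = 2/33 ≈ 0.060606.
Under the Kimura two-parameter model, d = −½ ln(1 − 2P − Q) − ¼ ln(1 − 2Q).
1 − 2P − Q = 0.515152, giving −½ ln(0.515152) = 0.331647.
1 − 2Q = 0.878788, giving −¼ ln(0.878788) = 0.032303.
d = 0.331647 + 0.032303 = 0.363950.

0.36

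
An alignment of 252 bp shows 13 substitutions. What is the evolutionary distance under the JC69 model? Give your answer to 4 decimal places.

p = 13/252 ≈ 0.051587.
d = −(3/4) ln(1 − 4p/3) = −0.75 ln(1 − 0.068783) = −0.75 ln(0.931217)
  = −0.75 × (-0.071263) = 0.053447 substitutions/site.

0.0534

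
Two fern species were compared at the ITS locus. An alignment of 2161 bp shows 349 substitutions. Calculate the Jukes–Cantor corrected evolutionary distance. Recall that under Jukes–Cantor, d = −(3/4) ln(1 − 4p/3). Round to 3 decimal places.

0.182

p = 349/2161 ≈ 0.161499.
d = −(3/4) ln(1 − 4p/3) = −0.75 ln(1 − 0.215332) = −0.75 ln(0.784668)
  = −0.75 × (-0.242495) = 0.181871 substitutions/site.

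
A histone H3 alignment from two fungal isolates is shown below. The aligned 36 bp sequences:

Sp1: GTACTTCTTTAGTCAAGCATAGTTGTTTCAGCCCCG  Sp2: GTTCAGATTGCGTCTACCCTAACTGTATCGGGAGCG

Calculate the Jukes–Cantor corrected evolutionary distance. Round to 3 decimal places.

0.673

The sequences differ at 16 of 36 sites, so p = 16/36 ≈ 0.444444.
d = −(3/4) ln(1 − 4p/3) = −0.75 ln(1 − 0.592592) = −0.75 ln(0.407408)
  = −0.75 × (-0.897940) = 0.673455 substitutions/site.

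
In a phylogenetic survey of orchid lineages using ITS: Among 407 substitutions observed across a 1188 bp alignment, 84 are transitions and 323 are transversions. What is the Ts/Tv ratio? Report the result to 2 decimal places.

0.26

R = 84/323 = 0.260061… ≈ 0.26 (to 2 d.p.).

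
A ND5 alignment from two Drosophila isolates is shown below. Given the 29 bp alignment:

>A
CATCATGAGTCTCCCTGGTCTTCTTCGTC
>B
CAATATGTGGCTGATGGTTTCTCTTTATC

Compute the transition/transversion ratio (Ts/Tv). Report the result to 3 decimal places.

0.857

Transitions are A↔G and C↔T; transversions are all other mismatches.
Transitions: 6. Transversions: 7.
R = 6/7 = 0.857142… ≈ 0.857 (to 3 d.p.).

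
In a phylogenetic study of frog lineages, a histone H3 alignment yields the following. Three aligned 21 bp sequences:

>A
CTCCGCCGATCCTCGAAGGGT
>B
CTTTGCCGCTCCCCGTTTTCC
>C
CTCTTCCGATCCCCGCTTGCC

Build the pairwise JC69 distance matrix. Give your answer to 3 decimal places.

d(A,B) = 0.756, d(A,C) = 0.532, d(B,C) = 0.286

A–B: 10/21 sites differ → p ≈ 0.47619, d = −0.75 ln(1 − 0.63492) = 0.755729 ≈ 0.756.
A–C: 8/21 sites differ → p ≈ 0.380952, d = −0.75 ln(1 − 0.507936) = 0.531860 ≈ 0.532.
B–C: 5/21 sites differ → p ≈ 0.238095, d = −0.75 ln(1 − 0.31746) = 0.286451 ≈ 0.286.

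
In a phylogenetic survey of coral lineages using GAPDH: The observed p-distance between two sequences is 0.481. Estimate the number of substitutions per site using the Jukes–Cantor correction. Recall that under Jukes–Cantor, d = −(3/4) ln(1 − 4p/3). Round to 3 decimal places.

d = −(3/4) ln(1 − 4p/3) = −0.75 ln(1 − 0.641333) = −0.75 ln(0.358667)
  = −0.75 × (-1.025361) = 0.769021 substitutions/site.

0.769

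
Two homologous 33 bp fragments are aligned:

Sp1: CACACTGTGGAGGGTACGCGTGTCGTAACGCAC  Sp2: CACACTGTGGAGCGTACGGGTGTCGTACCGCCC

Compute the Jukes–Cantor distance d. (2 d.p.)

The sequences differ at 4 of 33 sites (13, 19, 28, 32), so p = 4/33 ≈ 0.121212.
d = −(3/4) ln(1 − 4p/3) = −0.75 ln(1 − 0.161616) = −0.75 ln(0.838384)
  = −0.75 × (-0.176279) = 0.132209 substitutions/site.

0.13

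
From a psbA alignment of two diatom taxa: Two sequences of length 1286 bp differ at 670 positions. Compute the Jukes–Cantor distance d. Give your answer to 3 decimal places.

0.890

p = 670/1286 ≈ 0.520995.
d = −(3/4) ln(1 − 4p/3) = −0.75 ln(1 − 0.69466) = −0.75 ln(0.30534)
  = −0.75 × (-1.186329) = 0.889747 substitutions/site.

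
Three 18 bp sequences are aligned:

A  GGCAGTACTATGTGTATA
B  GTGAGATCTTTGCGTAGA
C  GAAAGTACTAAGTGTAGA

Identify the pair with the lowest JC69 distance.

A and C

A–B: 7/18 differ, p = 0.389, d = 0.548.
A–C: 4/18 differ, p = 0.222, d = 0.264.
B–C: 7/18 differ, p = 0.389, d = 0.548.
The smallest distance is between A and C.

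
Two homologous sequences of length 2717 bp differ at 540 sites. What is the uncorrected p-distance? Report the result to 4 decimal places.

0.1987

p = 540/2717 = 0.198748… ≈ 0.1987 (to 4 d.p.).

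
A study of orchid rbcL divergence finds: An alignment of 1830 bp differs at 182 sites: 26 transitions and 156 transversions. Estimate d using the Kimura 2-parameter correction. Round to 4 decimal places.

P = 26/1830 ≈ 0.014208 and Q = 156/1830 ≈ 0.085246.
Under the Kimura two-parameter model, d = −½ ln(1 − 2P − Q) − ¼ ln(1 − 2Q).
1 − 2P − Q = 0.886338, giving −½ ln(0.886338) = 0.060328.
1 − 2Q = 0.829508, giving −¼ ln(0.829508) = 0.046731.
d = 0.060328 + 0.046731 = 0.107059.

0.1071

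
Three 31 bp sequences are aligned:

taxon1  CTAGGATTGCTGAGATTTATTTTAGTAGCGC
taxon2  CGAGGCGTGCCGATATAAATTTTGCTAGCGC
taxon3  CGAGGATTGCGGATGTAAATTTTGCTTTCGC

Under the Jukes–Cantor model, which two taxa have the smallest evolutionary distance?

taxon1–taxon2: 9/31 differ, p = 0.290, d = 0.367.
taxon1–taxon3: 10/31 differ, p = 0.323, d = 0.422.
taxon2–taxon3: 6/31 differ, p = 0.194, d = 0.224.
The smallest distance is between taxon2 and taxon3.

taxon2 and taxon3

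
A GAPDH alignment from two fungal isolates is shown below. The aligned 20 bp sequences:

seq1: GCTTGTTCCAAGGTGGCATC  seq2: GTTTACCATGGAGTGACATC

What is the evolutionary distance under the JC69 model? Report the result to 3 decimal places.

0.824

The sequences differ at 10 of 20 sites (2, 5, 6, 7, 8, 9, 10, 11, 12, 16), so p = 10/20 = 0.5.
d = −(3/4) ln(1 − 4p/3) = −0.75 ln(1 − 0.666667) = −0.75 ln(0.333333)
  = −0.75 × (-1.098613) = 0.823960 substitutions/site.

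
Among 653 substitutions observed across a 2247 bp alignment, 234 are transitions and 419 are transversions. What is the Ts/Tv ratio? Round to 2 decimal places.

0.56

R = 234/419 = 0.558472… ≈ 0.56 (to 2 d.p.).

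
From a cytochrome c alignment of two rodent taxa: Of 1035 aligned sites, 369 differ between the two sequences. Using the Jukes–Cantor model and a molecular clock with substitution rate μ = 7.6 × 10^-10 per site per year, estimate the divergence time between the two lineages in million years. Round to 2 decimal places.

318.28

p = 369/1035 ≈ 0.356522.
d = −(3/4) ln(1 − 4p/3) = −0.75 ln(1 − 0.475363) = −0.75 ln(0.524637)
  = −0.75 × (-0.645049) = 0.483787 substitutions/site.
Under a molecular clock d = 2μt, so t = d/(2μ) = 0.483787 / (2 × 7.6 × 10^-10) = 318.28 million years.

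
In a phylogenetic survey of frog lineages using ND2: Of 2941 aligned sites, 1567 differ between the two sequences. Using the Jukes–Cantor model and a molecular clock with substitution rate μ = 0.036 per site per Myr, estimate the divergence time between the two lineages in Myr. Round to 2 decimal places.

p = 1567/2941 ≈ 0.532812.
d = −(3/4) ln(1 − 4p/3) = −0.75 ln(1 − 0.710416) = −0.75 ln(0.289584)
  = −0.75 × (-1.239310) = 0.929483 substitutions/site.
Under a molecular clock d = 2μt, so t = d/(2μ) = 0.929483 / (2 × 0.036) = 12.91 Myr.

12.91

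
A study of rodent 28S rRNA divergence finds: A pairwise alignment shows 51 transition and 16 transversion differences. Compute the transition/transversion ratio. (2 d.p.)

3.19

R = 51/16 = 3.1875 ≈ 3.19 (to 2 d.p.).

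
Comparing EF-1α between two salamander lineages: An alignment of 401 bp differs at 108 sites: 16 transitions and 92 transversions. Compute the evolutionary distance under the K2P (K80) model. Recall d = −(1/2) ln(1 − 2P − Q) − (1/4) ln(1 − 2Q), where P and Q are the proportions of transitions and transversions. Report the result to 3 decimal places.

0.338

P = 16/401 ≈ 0.0399 and Q = 92/401 ≈ 0.229426.
Under the Kimura two-parameter model, d = −½ ln(1 − 2P − Q) − ¼ ln(1 − 2Q).
1 − 2P − Q = 0.690774, giving −½ ln(0.690774) = 0.184971.
1 − 2Q = 0.541148, giving −¼ ln(0.541148) = 0.153516.
d = 0.184971 + 0.153516 = 0.338487.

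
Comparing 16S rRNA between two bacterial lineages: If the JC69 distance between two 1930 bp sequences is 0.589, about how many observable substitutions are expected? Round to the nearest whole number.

Invert JC69: p = (3/4)(1 − e^(−4d/3)) = 0.75 × (1 − e^(-0.785333)) = 0.75 × (1 − 0.455968) = 0.408024.
Expected differing sites = pL ≈ 0.408024 × 1930 = 787.48632 ≈ 787.

787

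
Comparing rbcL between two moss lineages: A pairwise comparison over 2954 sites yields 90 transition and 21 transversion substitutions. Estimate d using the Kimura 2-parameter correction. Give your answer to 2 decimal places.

P = 90/2954 ≈ 0.030467 and Q = 21/2954 ≈ 0.007109.
Under the Kimura two-parameter model, d = −½ ln(1 − 2P − Q) − ¼ ln(1 − 2Q).
1 − 2P − Q = 0.931957, giving −½ ln(0.931957) = 0.035234.
1 − 2Q = 0.985782, giving −¼ ln(0.985782) = 0.003580.
d = 0.035234 + 0.003580 = 0.038814.

0.04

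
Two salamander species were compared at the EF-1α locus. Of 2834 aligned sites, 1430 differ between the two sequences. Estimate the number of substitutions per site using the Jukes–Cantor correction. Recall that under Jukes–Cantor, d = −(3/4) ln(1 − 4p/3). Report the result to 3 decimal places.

0.838

p = 1430/2834 ≈ 0.504587.
d = −(3/4) ln(1 − 4p/3) = −0.75 ln(1 − 0.672783) = −0.75 ln(0.327217)
  = −0.75 × (-1.117132) = 0.837849 substitutions/site.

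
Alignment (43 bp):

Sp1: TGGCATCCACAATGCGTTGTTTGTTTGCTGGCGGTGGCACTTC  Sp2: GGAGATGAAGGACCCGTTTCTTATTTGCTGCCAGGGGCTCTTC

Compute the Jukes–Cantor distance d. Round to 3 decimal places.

The sequences differ at 16 of 43 sites, so p = 16/43 ≈ 0.372093.
d = −(3/4) ln(1 − 4p/3) = −0.75 ln(1 − 0.496124) = −0.75 ln(0.503876)
  = −0.75 × (-0.685425) = 0.514069 substitutions/site.

0.514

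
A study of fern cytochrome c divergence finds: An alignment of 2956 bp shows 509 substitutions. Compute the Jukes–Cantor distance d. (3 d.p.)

0.196

p = 509/2956 ≈ 0.172192.
d = −(3/4) ln(1 − 4p/3) = −0.75 ln(1 − 0.229589) = −0.75 ln(0.770411)
  = −0.75 × (-0.260831) = 0.195623 substitutions/site.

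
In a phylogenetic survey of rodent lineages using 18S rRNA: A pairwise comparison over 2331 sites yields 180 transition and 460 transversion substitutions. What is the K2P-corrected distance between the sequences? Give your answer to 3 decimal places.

P = 180/2331 ≈ 0.07722 and Q = 460/2331 ≈ 0.19734.
Under the Kimura two-parameter model, d = −½ ln(1 − 2P − Q) − ¼ ln(1 − 2Q).
1 − 2P − Q = 0.64822, giving −½ ln(0.64822) = 0.216763.
1 − 2Q = 0.60532, giving −¼ ln(0.60532) = 0.125500.
d = 0.216763 + 0.125500 = 0.342263.

0.342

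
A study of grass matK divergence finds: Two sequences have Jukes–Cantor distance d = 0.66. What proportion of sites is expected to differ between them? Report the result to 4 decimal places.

p = (3/4)(1 − e^(−4d/3)) = 0.75 × (1 − e^(-0.88)) = 0.75 × (1 − 0.414783) = 0.438913.

0.4389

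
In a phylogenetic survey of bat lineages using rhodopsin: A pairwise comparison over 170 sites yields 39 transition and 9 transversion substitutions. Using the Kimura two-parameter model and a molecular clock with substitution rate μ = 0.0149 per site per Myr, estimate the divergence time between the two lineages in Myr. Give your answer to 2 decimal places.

P = 39/170 ≈ 0.229412 and Q = 9/170 ≈ 0.052941.
Under the Kimura two-parameter model, d = −½ ln(1 − 2P − Q) − ¼ ln(1 − 2Q).
1 − 2P − Q = 0.488235, giving −½ ln(0.488235) = 0.358479.
1 − 2Q = 0.894118, giving −¼ ln(0.894118) = 0.027979.
d = 0.358479 + 0.027979 = 0.386458.
Under a molecular clock d = 2μt, so t = d/(2μ) = 0.386458 / (2 × 0.0149) = 12.97 Myr.

12.97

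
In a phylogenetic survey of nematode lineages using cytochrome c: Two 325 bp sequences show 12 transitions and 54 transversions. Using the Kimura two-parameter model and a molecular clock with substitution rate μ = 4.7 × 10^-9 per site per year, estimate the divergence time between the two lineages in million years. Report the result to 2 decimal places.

P = 12/325 ≈ 0.036923 and Q = 54/325 ≈ 0.166154.
Under the Kimura two-parameter model, d = −½ ln(1 − 2P − Q) − ¼ ln(1 − 2Q).
1 − 2P − Q = 0.76, giving −½ ln(0.76) = 0.137218.
1 − 2Q = 0.667692, giving −¼ ln(0.667692) = 0.100982.
d = 0.137218 + 0.100982 = 0.238200.
Under a molecular clock d = 2μt, so t = d/(2μ) = 0.238200 / (2 × 4.7 × 10^-9) = 25.34 million years.

25.34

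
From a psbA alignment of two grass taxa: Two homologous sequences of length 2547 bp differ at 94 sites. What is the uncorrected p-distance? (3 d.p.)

p = 94/2547 = 0.036906… ≈ 0.037 (to 3 d.p.).

0.037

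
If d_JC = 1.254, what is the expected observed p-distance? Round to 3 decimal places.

p = (3/4)(1 − e^(−4d/3)) = 0.75 × (1 − e^(-1.672)) = 0.75 × (1 − 0.187871) = 0.609097.

0.609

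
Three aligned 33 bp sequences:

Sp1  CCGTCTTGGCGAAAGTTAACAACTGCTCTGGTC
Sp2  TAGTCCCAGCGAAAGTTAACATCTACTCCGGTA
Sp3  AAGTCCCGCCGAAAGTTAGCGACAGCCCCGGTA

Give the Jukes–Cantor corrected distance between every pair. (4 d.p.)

Sp1–Sp2: 9/33 sites differ → p ≈ 0.272727, d = −0.75 ln(1 − 0.363636) = 0.338988 ≈ 0.3390.
Sp1–Sp3: 11/33 sites differ → p ≈ 0.333333, d = −0.75 ln(1 − 0.444444) = 0.440839 ≈ 0.4408.
Sp2–Sp3: 9/33 sites differ → p ≈ 0.272727, d = −0.75 ln(1 − 0.363636) = 0.338988 ≈ 0.3390.

d(Sp1,Sp2) = 0.3390, d(Sp1,Sp3) = 0.4408, d(Sp2,Sp3) = 0.3390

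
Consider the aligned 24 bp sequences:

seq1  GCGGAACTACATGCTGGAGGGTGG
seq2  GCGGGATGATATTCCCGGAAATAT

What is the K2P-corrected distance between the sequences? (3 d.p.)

Of 24 sites, 9 differences are transitions and 4 are transversions, so P = 9/24 = 0.375 and Q = 4/24 ≈ 0.166667.
Under the Kimura two-parameter model, d = −½ ln(1 − 2P − Q) − ¼ ln(1 − 2Q).
1 − 2P − Q = 0.083333, giving −½ ln(0.083333) = 1.242455.
1 − 2Q = 0.666666, giving −¼ ln(0.666666) = 0.101367.
d = 1.242455 + 0.101367 = 1.343822.

1.344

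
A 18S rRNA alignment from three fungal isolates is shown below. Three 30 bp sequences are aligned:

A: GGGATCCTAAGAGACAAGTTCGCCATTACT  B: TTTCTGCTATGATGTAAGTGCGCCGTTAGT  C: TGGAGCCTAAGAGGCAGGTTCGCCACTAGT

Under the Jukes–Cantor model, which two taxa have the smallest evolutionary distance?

A–B: 12/30 differ, p = 0.400, d = 0.572.
A–C: 6/30 differ, p = 0.200, d = 0.233.
B–C: 12/30 differ, p = 0.400, d = 0.572.
The smallest distance is between A and C.

A and C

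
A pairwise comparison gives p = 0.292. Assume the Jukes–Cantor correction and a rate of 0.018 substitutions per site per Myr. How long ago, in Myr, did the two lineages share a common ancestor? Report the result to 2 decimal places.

10.28

d = −(3/4) ln(1 − 4p/3) = −0.75 ln(1 − 0.389333) = −0.75 ln(0.610667)
  = −0.75 × (-0.493203) = 0.369902 substitutions/site.
Under a molecular clock d = 2μt, so t = d/(2μ) = 0.369902 / (2 × 0.018) = 10.28 Myr.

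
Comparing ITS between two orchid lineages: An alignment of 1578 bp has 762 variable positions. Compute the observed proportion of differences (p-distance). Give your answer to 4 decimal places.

0.4829

p = 762/1578 = 0.482889… ≈ 0.4829 (to 4 d.p.).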